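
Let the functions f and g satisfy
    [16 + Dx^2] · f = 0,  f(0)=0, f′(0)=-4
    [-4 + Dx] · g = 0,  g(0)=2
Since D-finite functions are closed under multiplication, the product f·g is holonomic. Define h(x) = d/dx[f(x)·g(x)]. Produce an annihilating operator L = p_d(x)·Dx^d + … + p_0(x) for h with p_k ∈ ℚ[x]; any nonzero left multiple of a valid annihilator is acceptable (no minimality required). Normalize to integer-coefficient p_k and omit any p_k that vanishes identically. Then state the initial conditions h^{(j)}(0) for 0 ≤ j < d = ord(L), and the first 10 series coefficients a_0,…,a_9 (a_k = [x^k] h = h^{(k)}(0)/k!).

f: a_k = 0, -4, 0, 32/3, 0, -128/15, 0, 1024/315, 0, -2048/2835, …
g: a_k = 2, 8, 16, 64/3, 64/3, 256/15, 512/45, 2048/315, 1024/315, 4096/2835, …
Product ⇒ symmetric product L₀, ord ≤ 2.
Differentiate: ansatz ord ≤ ord L₀ ⇒ L.
L = 32 - 8·Dx + Dx^2  (order 2).
h: a_k = -8, -64, -128, 0, 1024/3, 8192/15, 16384/45, 0, -65536/315, -524288/2835, …
ICs: h(0) = -8, h′(0) = -64.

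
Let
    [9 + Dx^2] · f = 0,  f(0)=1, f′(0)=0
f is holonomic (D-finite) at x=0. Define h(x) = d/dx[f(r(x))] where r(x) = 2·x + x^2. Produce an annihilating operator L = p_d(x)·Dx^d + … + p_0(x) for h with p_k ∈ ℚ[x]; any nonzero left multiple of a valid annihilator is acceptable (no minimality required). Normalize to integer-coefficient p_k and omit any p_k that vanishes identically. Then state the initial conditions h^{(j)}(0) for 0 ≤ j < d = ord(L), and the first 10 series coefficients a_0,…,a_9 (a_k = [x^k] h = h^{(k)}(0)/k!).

L = (39 + 144·x + 216·x^2 + 144·x^3 + 36·x^4) + (-3 - 3·x)·Dx + (1 + 2·x + x^2)·Dx^2  (order 2).
h: a_k = 0, -36, -54, 198, 540, 486/5, -5859/5, -55431/35, 1458/35, 149931/70, …
ICs: h(0) = 0, h′(0) = -36.

f: a_k = 1, 0, -9/2, 0, 27/8, 0, -81/80, 0, 729/4480, 0, …
Change of var in L_f (x↦r) gives L₀.
Differentiate: ansatz ord ≤ ord L₀ ⇒ L.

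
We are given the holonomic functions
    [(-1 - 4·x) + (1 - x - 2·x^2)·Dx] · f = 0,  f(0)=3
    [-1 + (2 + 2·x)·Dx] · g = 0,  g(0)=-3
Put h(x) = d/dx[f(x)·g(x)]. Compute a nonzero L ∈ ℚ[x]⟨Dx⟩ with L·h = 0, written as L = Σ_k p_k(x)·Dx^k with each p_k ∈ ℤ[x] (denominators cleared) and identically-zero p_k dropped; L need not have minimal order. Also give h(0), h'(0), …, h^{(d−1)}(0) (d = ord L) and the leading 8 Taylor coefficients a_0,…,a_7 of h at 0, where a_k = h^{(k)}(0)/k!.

f: a_k = 3, 3, 9, 15, 33, 63, 129, 255, …
g: a_k = -3, -3/2, 3/8, -3/16, 15/128, -21/256, 63/1024, -99/2048, …
Sym-product of L_f,L_g gives L₀ (≤ ord 1).
h=h₀': d/dx-closure on L₀ ⇒ L.
L = (9 + 20·x + 20·x^2) + (-2 - 2·x + 8·x^2 + 8·x^3)·Dx  (order 1).
h: a_k = -27/2, -243/4, -2781/16, -15147/32, -300105/256, -1446741/512, -13475889/2048, -61661979/4096, …
ICs: h(0) = -27/2.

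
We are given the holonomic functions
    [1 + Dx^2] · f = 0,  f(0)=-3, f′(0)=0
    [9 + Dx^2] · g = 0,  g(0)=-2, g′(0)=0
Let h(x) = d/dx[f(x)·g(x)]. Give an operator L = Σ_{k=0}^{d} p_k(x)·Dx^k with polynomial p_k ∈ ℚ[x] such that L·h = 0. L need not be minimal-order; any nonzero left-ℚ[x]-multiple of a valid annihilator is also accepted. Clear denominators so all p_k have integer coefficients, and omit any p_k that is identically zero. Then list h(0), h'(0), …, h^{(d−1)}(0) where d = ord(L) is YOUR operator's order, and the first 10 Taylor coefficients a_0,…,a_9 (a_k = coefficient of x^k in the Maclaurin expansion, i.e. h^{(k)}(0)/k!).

L = 64 + 20·Dx^2 + Dx^4  (order 4).
h: a_k = 0, -60, 0, 136, 0, -104, 0, 4112/105, 0, -1640/189, …
ICs: h(0) = 0, h′(0) = -60, h′′(0) = 0, h′′′(0) = 816.

f: a_k = -3, 0, 3/2, 0, -1/8, 0, 1/240, 0, -1/13440, 0, …
g: a_k = -2, 0, 9, 0, -27/4, 0, 81/40, 0, -729/2240, 0, …
Sym-product of L_f,L_g gives L₀ (≤ ord 4).
h=h₀': d/dx-closure on L₀ ⇒ L.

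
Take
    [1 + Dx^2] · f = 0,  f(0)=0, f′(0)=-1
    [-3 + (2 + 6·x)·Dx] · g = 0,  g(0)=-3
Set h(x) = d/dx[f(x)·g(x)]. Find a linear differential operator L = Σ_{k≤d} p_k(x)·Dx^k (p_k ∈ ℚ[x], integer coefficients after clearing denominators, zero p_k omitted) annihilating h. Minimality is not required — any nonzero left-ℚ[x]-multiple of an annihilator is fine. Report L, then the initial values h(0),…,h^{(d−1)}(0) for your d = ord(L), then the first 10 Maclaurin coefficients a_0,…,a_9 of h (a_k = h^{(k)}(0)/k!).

L = (133 + 2352·x + 4104·x^2 + 1728·x^3 + 1296·x^4) + (276 + 540·x - 1296·x^2 - 1296·x^3)·Dx + (124 + 840·x + 1836·x^2 + 1728·x^3 + 1296·x^4)·Dx^2  (order 2).
h: a_k = 3, 9, -93/8, 69/4, -5699/128, 73449/640, -4655323/15360, 1468555/1792, -7750542983/3440640, 12938977921/2064384, …
ICs: h(0) = 3, h′(0) = 9.

f: a_k = 0, -1, 0, 1/6, 0, -1/120, 0, 1/5040, 0, -1/362880, …
g: a_k = -3, -9/2, 27/8, -81/16, 1215/128, -5103/256, 45927/1024, -216513/2048, 8444007/32768, -42220035/65536, …
Product ⇒ symmetric product L₀, ord ≤ 2.
Derive L from L₀ (diff closure).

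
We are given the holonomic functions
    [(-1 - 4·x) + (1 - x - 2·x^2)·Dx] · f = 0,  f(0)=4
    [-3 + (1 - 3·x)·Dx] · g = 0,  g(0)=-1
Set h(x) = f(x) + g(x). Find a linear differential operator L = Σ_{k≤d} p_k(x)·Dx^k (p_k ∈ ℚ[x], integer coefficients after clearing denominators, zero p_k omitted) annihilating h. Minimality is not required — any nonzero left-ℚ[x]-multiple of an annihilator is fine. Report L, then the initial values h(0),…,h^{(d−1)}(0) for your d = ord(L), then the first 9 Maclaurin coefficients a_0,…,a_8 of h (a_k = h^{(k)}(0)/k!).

f: a_k = 4, 4, 12, 20, 44, 84, 172, 340, 684, …
g: a_k = -1, -3, -9, -27, -81, -243, -729, -2187, -6561, …
Sum ⇒ L₀ = lclm(L_f,L_g) in ℚ(x)⟨Dx⟩.
L = (-36·x + 36·x^2 - 36·x^3) + (6 - 6·x - 30·x^2 + 54·x^3 - 72·x^4)·Dx + (-1 + 6·x - 12·x^2 + 8·x^3 + 9·x^4 - 18·x^5)·Dx^2  (order 2).
h: a_k = 3, 1, 3, -7, -37, -159, -557, -1847, -5877, …
ICs: h(0) = 3, h′(0) = 1.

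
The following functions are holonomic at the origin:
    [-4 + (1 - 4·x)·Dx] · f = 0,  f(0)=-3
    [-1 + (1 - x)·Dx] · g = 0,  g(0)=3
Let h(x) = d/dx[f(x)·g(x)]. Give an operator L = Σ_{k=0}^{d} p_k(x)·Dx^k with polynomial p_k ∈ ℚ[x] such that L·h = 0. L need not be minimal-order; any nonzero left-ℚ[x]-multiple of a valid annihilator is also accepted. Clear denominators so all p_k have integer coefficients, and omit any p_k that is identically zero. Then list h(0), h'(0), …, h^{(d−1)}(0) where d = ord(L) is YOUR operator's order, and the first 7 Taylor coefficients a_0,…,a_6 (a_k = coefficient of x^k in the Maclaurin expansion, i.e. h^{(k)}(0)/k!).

L = (42 - 120·x + 96·x^2) + (-5 + 33·x - 60·x^2 + 32·x^3)·Dx  (order 1).
h: a_k = -45, -378, -2295, -12276, -61425, -294894, -1376235, …
ICs: h(0) = -45.

f: a_k = -3, -12, -48, -192, -768, -3072, -12288, …
g: a_k = 3, 3, 3, 3, 3, 3, 3, …
Sym-product of L_f,L_g gives L₀ (≤ ord 1).
Derive L from L₀ (diff closure).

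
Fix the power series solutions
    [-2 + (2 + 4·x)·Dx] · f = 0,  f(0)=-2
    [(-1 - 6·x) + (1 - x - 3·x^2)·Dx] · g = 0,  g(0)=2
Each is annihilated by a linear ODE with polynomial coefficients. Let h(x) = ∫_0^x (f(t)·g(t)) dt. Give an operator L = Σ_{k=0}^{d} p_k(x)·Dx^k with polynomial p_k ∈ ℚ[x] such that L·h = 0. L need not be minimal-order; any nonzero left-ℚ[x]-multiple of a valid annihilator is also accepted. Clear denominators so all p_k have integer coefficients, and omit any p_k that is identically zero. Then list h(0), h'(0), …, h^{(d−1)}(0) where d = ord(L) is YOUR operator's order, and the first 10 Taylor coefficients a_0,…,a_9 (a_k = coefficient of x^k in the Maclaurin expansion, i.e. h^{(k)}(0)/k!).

L = (2 + 7·x + 9·x^2)·Dx + (-1 - x + 5·x^2 + 6·x^3)·Dx^2  (order 2).
h: a_k = 0, -4, -4, -6, -11, -191/10, -77/2, -2049/28, -2427/16, -9731/32, …
ICs: h(0) = 0, h′(0) = -4.

f: a_k = -2, -2, 1, -1, 5/4, -7/4, 21/8, -33/8, 429/64, -715/64, …
g: a_k = 2, 2, 8, 14, 38, 80, 194, 434, 1016, 2318, …
f·g: L₀ = L_f ⊗_s L_g, ord ≤ 1·1.
Integrate: L := L₀·Dx.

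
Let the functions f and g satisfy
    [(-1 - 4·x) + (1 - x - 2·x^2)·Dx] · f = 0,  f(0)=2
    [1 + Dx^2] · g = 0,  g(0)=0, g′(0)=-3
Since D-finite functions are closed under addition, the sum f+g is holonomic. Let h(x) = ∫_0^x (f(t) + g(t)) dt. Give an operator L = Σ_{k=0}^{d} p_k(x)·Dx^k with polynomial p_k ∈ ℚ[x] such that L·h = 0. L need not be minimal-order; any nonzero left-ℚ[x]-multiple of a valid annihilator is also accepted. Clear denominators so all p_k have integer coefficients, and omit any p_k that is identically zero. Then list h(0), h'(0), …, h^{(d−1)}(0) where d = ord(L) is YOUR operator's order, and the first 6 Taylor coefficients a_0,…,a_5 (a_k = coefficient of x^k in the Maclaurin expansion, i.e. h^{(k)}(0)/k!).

f: a_k = 2, 2, 6, 10, 22, 42, …
g: a_k = 0, -3, 0, 1/2, 0, -1/40, …
Sum ⇒ L₀ = lclm(L_f,L_g) in ℚ(x)⟨Dx⟩.
h=∫₀ˣh₀: take L = L₀·Dx.
L = (31 + 146·x + 133·x^2 + 184·x^3 + 20·x^4 + 16·x^5)·Dx + (-7 - 3·x + 3·x^2 + 37·x^3 + 42·x^4 + 12·x^5 + 8·x^6)·Dx^2 + (31 + 146·x + 133·x^2 + 184·x^3 + 20·x^4 + 16·x^5)·Dx^3 + (-7 - 3·x + 3·x^2 + 37·x^3 + 42·x^4 + 12·x^5 + 8·x^6)·Dx^4  (order 4).
h: a_k = 0, 2, -1/2, 2, 21/8, 22/5, …
ICs: h(0) = 0, h′(0) = 2, h′′(0) = -1, h′′′(0) = 12.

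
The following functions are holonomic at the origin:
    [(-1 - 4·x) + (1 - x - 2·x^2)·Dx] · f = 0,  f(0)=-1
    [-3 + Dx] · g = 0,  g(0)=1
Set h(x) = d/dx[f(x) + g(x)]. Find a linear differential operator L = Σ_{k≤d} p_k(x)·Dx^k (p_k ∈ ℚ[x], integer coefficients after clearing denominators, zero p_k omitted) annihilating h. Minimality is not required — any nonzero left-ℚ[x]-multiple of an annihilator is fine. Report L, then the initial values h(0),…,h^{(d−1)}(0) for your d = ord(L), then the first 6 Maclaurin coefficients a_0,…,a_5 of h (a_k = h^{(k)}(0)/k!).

L = (12 + 126·x + 144·x^2 + 336·x^3 + 144·x^4) + (-7 - 42·x - 81·x^2 - 88·x^3 + 60·x^4 + 48·x^5)·Dx + (1 + 11·x^2 - 8·x^3 - 36·x^4 - 16·x^5)·Dx^2  (order 2).
h: a_k = 2, 3, -3/2, -61/2, -759/8, -10077/40, …
ICs: h(0) = 2, h′(0) = 3.

f: a_k = -1, -1, -3, -5, -11, -21, …
g: a_k = 1, 3, 9/2, 9/2, 27/8, 81/40, …
f+g: L₀ = lclm(L_f,L_g), ord ≤ 1+1.
Differentiate: ansatz ord ≤ ord L₀ ⇒ L.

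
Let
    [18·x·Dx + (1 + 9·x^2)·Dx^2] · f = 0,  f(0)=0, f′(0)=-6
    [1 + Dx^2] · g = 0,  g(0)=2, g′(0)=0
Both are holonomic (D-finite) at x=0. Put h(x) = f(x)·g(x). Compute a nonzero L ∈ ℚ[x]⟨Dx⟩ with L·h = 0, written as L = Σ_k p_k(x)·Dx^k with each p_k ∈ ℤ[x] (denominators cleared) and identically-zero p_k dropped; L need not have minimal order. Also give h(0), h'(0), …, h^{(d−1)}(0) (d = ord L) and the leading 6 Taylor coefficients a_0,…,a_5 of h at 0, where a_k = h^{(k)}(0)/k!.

L = (370 + 9594·x^2 + 4131·x^4 + 2916·x^6 + 6561·x^8) + (684·x + 6804·x^3 + 8748·x^5 + 26244·x^7)·Dx + (380 + 9792·x^2 + 5346·x^4 + 5832·x^6 + 13122·x^8)·Dx^2 + (684·x + 6804·x^3 + 8748·x^5 + 26244·x^7)·Dx^3 + (10 + 198·x^2 + 1215·x^4 + 2916·x^6 + 6561·x^8)·Dx^4  (order 4).
h: a_k = 0, -12, 0, 42, 0, -2129/10, …
ICs: h(0) = 0, h′(0) = -12, h′′(0) = 0, h′′′(0) = 252.

f: a_k = 0, -6, 0, 18, 0, -486/5, …
g: a_k = 2, 0, -1, 0, 1/12, 0, …
h₀=f·g: eliminate ⇒ L₀, order ≤ 2·2.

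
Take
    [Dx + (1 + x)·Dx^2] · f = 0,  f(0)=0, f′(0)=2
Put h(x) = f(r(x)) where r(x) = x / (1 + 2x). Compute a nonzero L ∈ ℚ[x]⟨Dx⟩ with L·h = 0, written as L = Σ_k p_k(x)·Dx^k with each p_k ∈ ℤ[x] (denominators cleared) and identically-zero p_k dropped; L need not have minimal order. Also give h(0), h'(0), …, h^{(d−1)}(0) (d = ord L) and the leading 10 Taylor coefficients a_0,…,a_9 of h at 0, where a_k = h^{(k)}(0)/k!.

f: a_k = 0, 2, -1, 2/3, -1/2, 2/5, -1/3, 2/7, -1/4, 2/9, …
f∘r: x↦r, Dx↦Dx/r' in L_f ⇒ L₀.
L = (5 + 12·x)·Dx + (1 + 5·x + 6·x^2)·Dx^2  (order 2).
h: a_k = 0, 2, -5, 38/3, -65/2, 422/5, -665/3, 4118/7, -6305/4, 38342/9, …
ICs: h(0) = 0, h′(0) = 2.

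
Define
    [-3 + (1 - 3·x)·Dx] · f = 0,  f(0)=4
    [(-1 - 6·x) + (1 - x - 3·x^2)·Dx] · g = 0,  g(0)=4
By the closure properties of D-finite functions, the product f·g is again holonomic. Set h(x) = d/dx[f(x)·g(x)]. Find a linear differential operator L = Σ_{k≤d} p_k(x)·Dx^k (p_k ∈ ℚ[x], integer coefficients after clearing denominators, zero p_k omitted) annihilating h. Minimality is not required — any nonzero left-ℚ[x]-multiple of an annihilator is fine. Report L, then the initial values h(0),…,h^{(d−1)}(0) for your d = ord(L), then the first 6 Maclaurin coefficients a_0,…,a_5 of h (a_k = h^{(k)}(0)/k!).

L = (32 - 54·x - 216·x^2 + 972·x^4) + (-4 + 16·x + 27·x^2 - 144·x^3 + 243·x^5)·Dx  (order 1).
h: a_k = 64, 512, 2640, 11776, 47360, 179808, …
ICs: h(0) = 64.

f: a_k = 4, 12, 36, 108, 324, 972, …
g: a_k = 4, 4, 16, 28, 76, 160, …
f·g: L₀ = L_f ⊗_s L_g, ord ≤ 1·1.
Differentiate: ansatz ord ≤ ord L₀ ⇒ L.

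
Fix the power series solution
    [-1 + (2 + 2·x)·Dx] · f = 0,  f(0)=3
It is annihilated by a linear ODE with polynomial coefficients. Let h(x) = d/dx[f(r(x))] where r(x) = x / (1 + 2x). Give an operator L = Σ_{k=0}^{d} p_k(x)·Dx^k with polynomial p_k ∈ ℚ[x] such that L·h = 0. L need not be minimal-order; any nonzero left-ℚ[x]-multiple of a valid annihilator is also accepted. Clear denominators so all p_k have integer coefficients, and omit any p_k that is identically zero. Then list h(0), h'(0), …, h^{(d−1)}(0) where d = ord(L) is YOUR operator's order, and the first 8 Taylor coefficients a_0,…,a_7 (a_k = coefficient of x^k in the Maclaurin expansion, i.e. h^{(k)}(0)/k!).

f: a_k = 3, 3/2, -3/8, 3/16, -15/128, 21/256, -63/1024, 99/2048, …
L₀ from L_f via x↦r, Dx↦r'^{-1}Dx.
h₀' ⇒ L via d/dx closure of L₀.
L = (-9 - 24·x) + (-2 - 10·x - 12·x^2)·Dx  (order 1).
h: a_k = 3/2, -27/4, 369/16, -2271/32, 53145/256, -302805/512, 3404205/2048, -19021095/4096, …
ICs: h(0) = 3/2.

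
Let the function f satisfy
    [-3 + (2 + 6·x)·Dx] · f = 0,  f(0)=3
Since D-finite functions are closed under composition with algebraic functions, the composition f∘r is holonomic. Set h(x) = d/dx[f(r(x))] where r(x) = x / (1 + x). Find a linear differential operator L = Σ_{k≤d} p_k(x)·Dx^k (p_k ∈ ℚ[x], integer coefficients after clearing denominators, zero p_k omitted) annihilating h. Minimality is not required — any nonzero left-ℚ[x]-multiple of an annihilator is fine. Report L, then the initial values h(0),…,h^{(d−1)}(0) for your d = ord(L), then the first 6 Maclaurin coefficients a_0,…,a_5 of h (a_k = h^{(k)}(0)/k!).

L = (-7 - 16·x) + (-2 - 10·x - 8·x^2)·Dx  (order 1).
h: a_k = 9/2, -63/4, 783/16, -5031/32, 136035/256, -956745/512, …
ICs: h(0) = 9/2.

f: a_k = 3, 9/2, -27/8, 81/16, -1215/128, 5103/256, …
h₀=f(r): pull back L_f along r ⇒ L₀.
h=h₀': d/dx-closure on L₀ ⇒ L.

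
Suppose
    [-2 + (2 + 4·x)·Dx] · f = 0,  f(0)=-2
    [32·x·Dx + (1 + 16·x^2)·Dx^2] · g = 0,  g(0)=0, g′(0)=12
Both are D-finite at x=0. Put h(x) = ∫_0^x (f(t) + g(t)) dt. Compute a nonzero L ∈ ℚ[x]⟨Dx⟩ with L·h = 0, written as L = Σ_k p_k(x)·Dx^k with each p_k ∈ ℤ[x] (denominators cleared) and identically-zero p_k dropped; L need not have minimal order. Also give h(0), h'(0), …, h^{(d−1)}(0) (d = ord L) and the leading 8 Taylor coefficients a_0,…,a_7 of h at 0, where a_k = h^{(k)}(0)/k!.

L = (-32 - 160·x + 1536·x^2 + 1536·x^3)·Dx^2 + (-35 - 128·x + 1312·x^2 + 6144·x^3 + 5376·x^4)·Dx^3 + (-1 + 30·x + 96·x^2 + 576·x^3 + 1792·x^4 + 1536·x^5)·Dx^4  (order 4).
h: a_k = 0, -2, 5, 1/3, -65/4, 1/4, 12253/120, 3/8, …
ICs: h(0) = 0, h′(0) = -2, h′′(0) = 10, h′′′(0) = 2.

f: a_k = -2, -2, 1, -1, 5/4, -7/4, 21/8, -33/8, …
g: a_k = 0, 12, 0, -64, 0, 3072/5, 0, -49152/7, …
Weyl lclm of L_f,L_g ⇒ L₀ (ord ≤ 3).
h=∫₀ˣh₀: take L = L₀·Dx.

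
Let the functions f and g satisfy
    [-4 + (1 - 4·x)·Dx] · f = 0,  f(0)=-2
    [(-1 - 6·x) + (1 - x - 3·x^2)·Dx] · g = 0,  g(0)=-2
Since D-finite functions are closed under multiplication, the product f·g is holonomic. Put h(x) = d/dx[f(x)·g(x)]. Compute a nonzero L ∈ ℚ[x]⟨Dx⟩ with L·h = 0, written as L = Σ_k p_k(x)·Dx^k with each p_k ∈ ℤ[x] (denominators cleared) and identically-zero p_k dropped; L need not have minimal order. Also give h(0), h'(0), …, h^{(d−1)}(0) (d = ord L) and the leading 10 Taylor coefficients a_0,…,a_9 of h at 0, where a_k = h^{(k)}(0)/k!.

L = (48 - 102·x - 354·x^2 + 192·x^3 + 1728·x^4) + (-5 + 27·x + 21·x^2 - 238·x^3 + 60·x^4 + 432·x^5)·Dx  (order 1).
h: a_k = 20, 192, 1236, 6896, 35280, 171672, 807212, 3706368, 16720380, 74420120, …
ICs: h(0) = 20.

f: a_k = -2, -8, -32, -128, -512, -2048, -8192, -32768, -131072, -524288, …
g: a_k = -2, -2, -8, -14, -38, -80, -194, -434, -1016, -2318, …
h₀=f·g: eliminate ⇒ L₀, order ≤ 1·1.
h=h₀': d/dx-closure on L₀ ⇒ L.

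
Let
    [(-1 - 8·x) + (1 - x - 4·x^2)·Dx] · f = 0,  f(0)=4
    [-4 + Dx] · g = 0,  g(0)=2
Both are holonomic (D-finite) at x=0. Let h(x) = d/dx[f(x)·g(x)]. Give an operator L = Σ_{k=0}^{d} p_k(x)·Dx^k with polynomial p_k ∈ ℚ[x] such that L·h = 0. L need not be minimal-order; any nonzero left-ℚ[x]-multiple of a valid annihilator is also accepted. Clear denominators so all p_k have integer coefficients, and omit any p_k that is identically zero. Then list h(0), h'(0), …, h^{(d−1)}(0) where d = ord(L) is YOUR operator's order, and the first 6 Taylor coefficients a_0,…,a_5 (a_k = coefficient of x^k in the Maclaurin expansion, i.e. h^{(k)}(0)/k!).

L = (34 + 48·x - 112·x^2 - 128·x^3 + 256·x^4) + (-5 + x + 40·x^2 - 64·x^4)·Dx  (order 1).
h: a_k = 40, 272, 1144, 12128/3, 39064/3, 120464/3, …
ICs: h(0) = 40.

f: a_k = 4, 4, 20, 36, 116, 260, …
g: a_k = 2, 8, 16, 64/3, 64/3, 256/15, …
L₀ := L_f ⊗_s L_g (sym. prod.), ord ≤ 1.
h=h₀': d/dx-closure on L₀ ⇒ L.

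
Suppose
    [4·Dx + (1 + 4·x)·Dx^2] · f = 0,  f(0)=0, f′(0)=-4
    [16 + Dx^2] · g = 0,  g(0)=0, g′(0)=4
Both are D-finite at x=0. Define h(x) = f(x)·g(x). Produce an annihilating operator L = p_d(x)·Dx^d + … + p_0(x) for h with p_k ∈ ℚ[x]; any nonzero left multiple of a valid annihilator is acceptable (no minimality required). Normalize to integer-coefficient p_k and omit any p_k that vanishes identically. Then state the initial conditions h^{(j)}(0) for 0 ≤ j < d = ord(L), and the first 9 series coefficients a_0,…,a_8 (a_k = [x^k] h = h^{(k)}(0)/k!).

L = (-768 + 6144·x + 77824·x^2 + 262144·x^3 + 262144·x^4) + (256 + 5120·x + 24576·x^2 + 32768·x^3)·Dx + (1280·x + 10752·x^2 + 32768·x^3 + 32768·x^4)·Dx^2 + (16 + 320·x + 1536·x^2 + 2048·x^3)·Dx^3 + (3 + 56·x + 368·x^2 + 1024·x^3 + 1024·x^4)·Dx^4  (order 4).
h: a_k = 0, 0, -16, 32, -128/3, 512/3, -5632/9, 31744/15, -462848/63, …
ICs: h(0) = 0, h′(0) = 0, h′′(0) = -32, h′′′(0) = 192.

f: a_k = 0, -4, 8, -64/3, 64, -1024/5, 2048/3, -16384/7, 8192, …
g: a_k = 0, 4, 0, -32/3, 0, 128/15, 0, -1024/315, 0, …
Sym-product of L_f,L_g gives L₀ (≤ ord 4).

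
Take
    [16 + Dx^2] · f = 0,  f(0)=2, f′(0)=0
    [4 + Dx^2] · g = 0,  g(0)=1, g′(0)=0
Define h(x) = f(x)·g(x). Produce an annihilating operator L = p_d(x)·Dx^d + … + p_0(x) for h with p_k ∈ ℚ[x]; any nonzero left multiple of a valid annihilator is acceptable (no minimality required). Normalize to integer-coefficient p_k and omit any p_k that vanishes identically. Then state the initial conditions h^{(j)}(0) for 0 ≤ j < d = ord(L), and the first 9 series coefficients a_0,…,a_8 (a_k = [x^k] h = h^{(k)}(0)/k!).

f: a_k = 2, 0, -16, 0, 64/3, 0, -512/45, 0, 1024/315, …
g: a_k = 1, 0, -2, 0, 2/3, 0, -4/45, 0, 2/315, …
Product ⇒ symmetric product L₀, ord ≤ 4.
L = 144 + 40·Dx^2 + Dx^4  (order 4).
h: a_k = 2, 0, -20, 0, 164/3, 0, -584/9, 0, 13124/315, …
ICs: h(0) = 2, h′(0) = 0, h′′(0) = -40, h′′′(0) = 0.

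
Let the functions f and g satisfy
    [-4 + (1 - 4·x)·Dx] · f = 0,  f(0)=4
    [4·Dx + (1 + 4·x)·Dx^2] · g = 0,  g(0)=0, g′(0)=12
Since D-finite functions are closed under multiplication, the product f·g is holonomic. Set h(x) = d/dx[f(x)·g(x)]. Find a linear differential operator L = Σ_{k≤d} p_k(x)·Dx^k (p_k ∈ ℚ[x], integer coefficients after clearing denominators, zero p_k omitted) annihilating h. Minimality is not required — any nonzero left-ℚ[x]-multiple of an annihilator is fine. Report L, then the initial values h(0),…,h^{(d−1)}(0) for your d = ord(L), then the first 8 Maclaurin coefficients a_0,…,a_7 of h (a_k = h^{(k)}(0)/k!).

L = 64 + (4 + 80·x)·Dx + (-1 + 16·x^2)·Dx^2  (order 2).
h: a_k = 48, 192, 1920, 7168, 48128, 909312/5, 5226496/5, 139722752/35, …
ICs: h(0) = 48, h′(0) = 192.

f: a_k = 4, 16, 64, 256, 1024, 4096, 16384, 65536, …
g: a_k = 0, 12, -24, 64, -192, 3072/5, -2048, 49152/7, …
Sym-product of L_f,L_g gives L₀ (≤ ord 2).
Differentiate: ansatz ord ≤ ord L₀ ⇒ L.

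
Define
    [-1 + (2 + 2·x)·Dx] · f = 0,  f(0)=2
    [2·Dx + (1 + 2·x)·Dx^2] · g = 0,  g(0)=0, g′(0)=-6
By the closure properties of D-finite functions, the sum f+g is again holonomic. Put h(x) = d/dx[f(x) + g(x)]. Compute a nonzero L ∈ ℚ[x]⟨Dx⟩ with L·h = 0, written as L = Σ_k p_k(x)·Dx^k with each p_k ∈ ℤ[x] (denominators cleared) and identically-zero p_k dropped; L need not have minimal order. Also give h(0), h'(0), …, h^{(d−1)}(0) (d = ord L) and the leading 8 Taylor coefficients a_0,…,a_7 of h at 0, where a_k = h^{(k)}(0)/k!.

L = (10 + 4·x) + (29 + 52·x + 20·x^2)·Dx + (6 + 22·x + 24·x^2 + 8·x^3)·Dx^2  (order 2).
h: a_k = -5, 23/2, -189/8, 763/16, -12253/128, 49089/256, -392985/1024, 1572435/2048, …
ICs: h(0) = -5, h′(0) = 23/2.

f: a_k = 2, 1, -1/4, 1/8, -5/64, 7/128, -21/512, 33/1024, …
g: a_k = 0, -6, 6, -8, 12, -96/5, 32, -384/7, …
Weyl lclm of L_f,L_g ⇒ L₀ (ord ≤ 3).
Differentiate: ansatz ord ≤ ord L₀ ⇒ L.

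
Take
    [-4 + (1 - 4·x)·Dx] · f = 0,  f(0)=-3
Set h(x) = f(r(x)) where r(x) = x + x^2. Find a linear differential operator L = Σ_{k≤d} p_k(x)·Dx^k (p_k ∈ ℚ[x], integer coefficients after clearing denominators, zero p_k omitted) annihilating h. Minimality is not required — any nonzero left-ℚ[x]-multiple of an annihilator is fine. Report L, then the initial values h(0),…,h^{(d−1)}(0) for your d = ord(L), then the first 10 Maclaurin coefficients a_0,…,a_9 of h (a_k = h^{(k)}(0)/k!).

L = (4 + 8·x) + (-1 + 4·x + 4·x^2)·Dx  (order 1).
h: a_k = -3, -12, -60, -288, -1392, -6720, -32448, -156672, -756480, -3652608, …
ICs: h(0) = -3.

f: a_k = -3, -12, -48, -192, -768, -3072, -12288, -49152, -196608, -786432, …
h₀=f(r): pull back L_f along r ⇒ L₀.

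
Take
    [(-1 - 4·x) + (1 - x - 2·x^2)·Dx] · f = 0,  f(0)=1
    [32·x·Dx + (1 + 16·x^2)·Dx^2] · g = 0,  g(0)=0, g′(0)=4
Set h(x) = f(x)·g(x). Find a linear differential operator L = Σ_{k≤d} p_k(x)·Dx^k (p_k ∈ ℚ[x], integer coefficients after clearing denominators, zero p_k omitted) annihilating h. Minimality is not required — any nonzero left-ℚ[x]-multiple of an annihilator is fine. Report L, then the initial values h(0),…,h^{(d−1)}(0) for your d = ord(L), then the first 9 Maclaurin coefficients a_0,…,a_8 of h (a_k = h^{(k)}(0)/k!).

f: a_k = 1, 1, 3, 5, 11, 21, 43, 85, 171, …
g: a_k = 0, 4, 0, -64/3, 0, 1024/5, 0, -16384/7, 0, …
L₀ := L_f ⊗_s L_g (sym. prod.), ord ≤ 2.
L = (4 + 32·x + 192·x^2) + (2 - 24·x + 64·x^2 + 192·x^3)·Dx + (-1 + x - 14·x^2 + 16·x^3 + 32·x^4)·Dx^2  (order 2).
h: a_k = 0, 4, 4, -28/3, -4/3, 924/5, 2732/15, -187828/105, -9972/7, …
ICs: h(0) = 0, h′(0) = 4.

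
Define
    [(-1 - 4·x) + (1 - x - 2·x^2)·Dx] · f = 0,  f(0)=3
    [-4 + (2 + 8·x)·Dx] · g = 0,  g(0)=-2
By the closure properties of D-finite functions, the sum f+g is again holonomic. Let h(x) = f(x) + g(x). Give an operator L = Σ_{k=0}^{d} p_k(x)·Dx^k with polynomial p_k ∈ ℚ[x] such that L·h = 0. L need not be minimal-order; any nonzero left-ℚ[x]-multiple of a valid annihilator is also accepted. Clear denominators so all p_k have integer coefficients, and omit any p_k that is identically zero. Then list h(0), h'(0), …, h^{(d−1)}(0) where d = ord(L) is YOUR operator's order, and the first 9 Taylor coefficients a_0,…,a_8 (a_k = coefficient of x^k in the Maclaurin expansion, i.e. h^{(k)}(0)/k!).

f: a_k = 3, 3, 9, 15, 33, 63, 129, 255, 513, …
g: a_k = -2, -4, 4, -8, 20, -56, 168, -528, 1716, …
h₀=f+g: left-lcm gives L₀, ord ≤ 2.
L = (-16 - 84·x - 120·x^2 - 160·x^3) + (10 + 52·x + 204·x^2 + 400·x^3 + 400·x^4)·Dx + (1 - 7·x - 56·x^2 - 8·x^3 + 200·x^4 + 160·x^5)·Dx^2  (order 2).
h: a_k = 1, -1, 13, 7, 53, 7, 297, -273, 2229, …
ICs: h(0) = 1, h′(0) = -1.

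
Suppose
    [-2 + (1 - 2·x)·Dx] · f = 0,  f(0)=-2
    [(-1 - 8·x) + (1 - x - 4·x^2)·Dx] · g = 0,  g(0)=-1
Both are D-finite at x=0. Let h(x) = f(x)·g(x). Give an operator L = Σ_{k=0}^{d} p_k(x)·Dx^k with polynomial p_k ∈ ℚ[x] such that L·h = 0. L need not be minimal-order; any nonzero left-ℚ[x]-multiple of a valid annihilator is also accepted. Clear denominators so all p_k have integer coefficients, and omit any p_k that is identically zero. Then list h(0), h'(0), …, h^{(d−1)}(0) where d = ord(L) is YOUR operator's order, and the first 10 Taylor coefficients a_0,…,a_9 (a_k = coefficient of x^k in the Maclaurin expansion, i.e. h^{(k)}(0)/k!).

f: a_k = -2, -4, -8, -16, -32, -64, -128, -256, -512, -1024, …
g: a_k = -1, -1, -5, -9, -29, -65, -181, -441, -1165, -2929, …
L₀ := L_f ⊗_s L_g (sym. prod.), ord ≤ 1.
L = (-3 - 4·x + 24·x^2) + (1 - 3·x - 2·x^2 + 8·x^3)·Dx  (order 1).
h: a_k = 2, 6, 22, 62, 182, 494, 1350, 3582, 9494, 24846, …
ICs: h(0) = 2.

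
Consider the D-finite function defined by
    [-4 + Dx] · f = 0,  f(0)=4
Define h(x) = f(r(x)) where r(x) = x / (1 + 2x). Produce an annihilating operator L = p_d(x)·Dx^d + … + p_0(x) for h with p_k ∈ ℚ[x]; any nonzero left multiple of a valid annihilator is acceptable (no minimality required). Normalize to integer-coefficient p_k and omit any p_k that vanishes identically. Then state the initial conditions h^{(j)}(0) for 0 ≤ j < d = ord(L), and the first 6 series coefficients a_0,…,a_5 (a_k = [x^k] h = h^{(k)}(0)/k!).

f: a_k = 4, 16, 32, 128/3, 128/3, 512/15, …
Change of var in L_f (x↦r) gives L₀.
L = -4 + (1 + 4·x + 4·x^2)·Dx  (order 1).
h: a_k = 4, 16, 0, -64/3, 128/3, -256/5, …
ICs: h(0) = 4.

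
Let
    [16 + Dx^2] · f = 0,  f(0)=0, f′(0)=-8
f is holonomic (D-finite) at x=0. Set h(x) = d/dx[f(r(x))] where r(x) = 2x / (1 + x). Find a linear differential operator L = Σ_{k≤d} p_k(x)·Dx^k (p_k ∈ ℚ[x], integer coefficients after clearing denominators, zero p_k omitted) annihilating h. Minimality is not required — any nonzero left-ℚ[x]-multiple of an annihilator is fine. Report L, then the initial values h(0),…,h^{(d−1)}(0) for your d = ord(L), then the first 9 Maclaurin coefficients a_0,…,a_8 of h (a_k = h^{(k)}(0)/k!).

L = (70 + 12·x + 6·x^2) + (6 + 18·x + 18·x^2 + 6·x^3)·Dx + (1 + 4·x + 6·x^2 + 4·x^3 + x^4)·Dx^2  (order 2).
h: a_k = -16, 32, 464, -1984, 6928/3, 6240, -1516976/45, 3499648/45, -30914864/315, …
ICs: h(0) = -16, h′(0) = 32.

f: a_k = 0, -8, 0, 64/3, 0, -256/15, 0, 2048/315, 0, …
f∘r: x↦r, Dx↦Dx/r' in L_f ⇒ L₀.
Derive L from L₀ (diff closure).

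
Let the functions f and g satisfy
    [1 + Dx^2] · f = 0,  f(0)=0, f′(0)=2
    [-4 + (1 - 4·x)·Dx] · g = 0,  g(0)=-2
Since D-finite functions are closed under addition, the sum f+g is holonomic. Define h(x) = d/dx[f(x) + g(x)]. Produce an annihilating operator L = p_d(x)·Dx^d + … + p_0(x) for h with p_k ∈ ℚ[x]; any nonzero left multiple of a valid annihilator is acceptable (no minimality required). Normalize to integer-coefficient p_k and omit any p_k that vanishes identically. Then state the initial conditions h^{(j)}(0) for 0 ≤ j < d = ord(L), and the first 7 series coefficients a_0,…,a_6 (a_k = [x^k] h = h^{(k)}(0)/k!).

f: a_k = 0, 2, 0, -1/3, 0, 1/60, 0, …
g: a_k = -2, -8, -32, -128, -512, -2048, -8192, …
Weyl lclm of L_f,L_g ⇒ L₀ (ord ≤ 3).
Derive L from L₀ (diff closure).
L = (1544 - 64·x + 128·x^2) + (-97 + 396·x - 48·x^2 + 64·x^3)·Dx + (1544 - 64·x + 128·x^2)·Dx^2 + (-97 + 396·x - 48·x^2 + 64·x^3)·Dx^3  (order 3).
h: a_k = -6, -64, -385, -2048, -122879/12, -49152, -82575361/360, …
ICs: h(0) = -6, h′(0) = -64, h′′(0) = -770.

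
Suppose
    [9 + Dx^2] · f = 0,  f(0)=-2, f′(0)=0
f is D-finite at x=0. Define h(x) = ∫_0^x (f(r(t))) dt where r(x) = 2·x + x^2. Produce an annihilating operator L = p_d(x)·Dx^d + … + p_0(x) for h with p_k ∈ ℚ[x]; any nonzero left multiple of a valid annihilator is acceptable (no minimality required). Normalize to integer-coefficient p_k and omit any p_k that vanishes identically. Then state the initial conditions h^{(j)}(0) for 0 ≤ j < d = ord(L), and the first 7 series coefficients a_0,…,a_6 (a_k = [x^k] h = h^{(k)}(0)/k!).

L = (36 + 108·x + 108·x^2 + 36·x^3)·Dx - Dx^2 + (1 + x)·Dx^3  (order 3).
h: a_k = 0, -2, 0, 12, 9, -99/5, -36, …
ICs: h(0) = 0, h′(0) = -2, h′′(0) = 0.

f: a_k = -2, 0, 9, 0, -27/4, 0, 81/40, …
f∘r: x↦r, Dx↦Dx/r' in L_f ⇒ L₀.
h=∫₀ˣh₀: take L = L₀·Dx.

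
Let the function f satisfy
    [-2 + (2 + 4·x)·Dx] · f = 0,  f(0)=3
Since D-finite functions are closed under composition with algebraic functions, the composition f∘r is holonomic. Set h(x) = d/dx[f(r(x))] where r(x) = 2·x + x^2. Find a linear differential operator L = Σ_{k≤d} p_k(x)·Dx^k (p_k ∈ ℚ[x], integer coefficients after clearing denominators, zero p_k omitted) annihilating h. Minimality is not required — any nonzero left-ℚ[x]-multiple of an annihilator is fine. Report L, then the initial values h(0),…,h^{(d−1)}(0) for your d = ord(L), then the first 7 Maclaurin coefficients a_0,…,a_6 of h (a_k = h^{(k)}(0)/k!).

L = -1 + (-1 - 5·x - 6·x^2 - 2·x^3)·Dx  (order 1).
h: a_k = 6, -6, 18, -54, 165, -513, 1617, …
ICs: h(0) = 6.

f: a_k = 3, 3, -3/2, 3/2, -15/8, 21/8, -63/16, …
L₀ from L_f via x↦r, Dx↦r'^{-1}Dx.
Differentiate: ansatz ord ≤ ord L₀ ⇒ L.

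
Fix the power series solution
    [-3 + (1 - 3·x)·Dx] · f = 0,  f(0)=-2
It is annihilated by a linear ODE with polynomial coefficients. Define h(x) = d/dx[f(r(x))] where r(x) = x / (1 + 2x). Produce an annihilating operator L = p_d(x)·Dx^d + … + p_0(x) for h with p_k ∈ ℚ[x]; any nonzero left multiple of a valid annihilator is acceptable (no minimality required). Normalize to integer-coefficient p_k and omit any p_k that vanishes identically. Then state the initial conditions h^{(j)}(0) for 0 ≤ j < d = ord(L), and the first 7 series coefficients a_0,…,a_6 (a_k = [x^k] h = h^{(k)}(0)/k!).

f: a_k = -2, -6, -18, -54, -162, -486, -1458, …
f∘r: x↦r, Dx↦Dx/r' in L_f ⇒ L₀.
h=h₀': d/dx-closure on L₀ ⇒ L.
L = 4 + (-2 + 2·x)·Dx  (order 1).
h: a_k = -6, -12, -18, -24, -30, -36, -42, …
ICs: h(0) = -6.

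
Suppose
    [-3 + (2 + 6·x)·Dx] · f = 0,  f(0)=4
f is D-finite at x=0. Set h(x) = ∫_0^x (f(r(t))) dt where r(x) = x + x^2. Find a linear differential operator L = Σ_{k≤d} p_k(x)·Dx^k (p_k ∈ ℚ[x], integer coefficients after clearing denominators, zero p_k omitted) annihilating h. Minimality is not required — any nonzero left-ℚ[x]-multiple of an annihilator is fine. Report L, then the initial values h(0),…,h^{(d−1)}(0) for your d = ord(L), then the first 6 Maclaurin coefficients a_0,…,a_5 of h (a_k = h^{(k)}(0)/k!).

f: a_k = 4, 6, -9/2, 27/4, -405/32, 1701/64, …
f∘r: x↦r, Dx↦Dx/r' in L_f ⇒ L₀.
∫: right-multiply L₀ by Dx.
L = (-3 - 6·x)·Dx + (2 + 6·x + 6·x^2)·Dx^2  (order 2).
h: a_k = 0, 4, 3, 1/2, -9/16, 99/160, …
ICs: h(0) = 0, h′(0) = 4.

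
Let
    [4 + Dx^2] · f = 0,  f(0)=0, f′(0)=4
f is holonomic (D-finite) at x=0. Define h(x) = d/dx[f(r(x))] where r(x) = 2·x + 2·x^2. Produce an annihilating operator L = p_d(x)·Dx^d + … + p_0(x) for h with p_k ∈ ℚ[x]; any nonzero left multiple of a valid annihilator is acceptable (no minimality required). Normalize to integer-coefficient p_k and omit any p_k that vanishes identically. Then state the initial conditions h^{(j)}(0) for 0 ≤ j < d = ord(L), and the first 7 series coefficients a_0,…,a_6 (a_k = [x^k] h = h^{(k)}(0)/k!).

f: a_k = 0, 4, 0, -8/3, 0, 8/15, 0, …
Substitute x→r, Dx→(1/r')Dx; clear ⇒ L₀.
Derive L from L₀ (diff closure).
L = (28 + 128·x + 384·x^2 + 512·x^3 + 256·x^4) + (-6 - 12·x)·Dx + (1 + 4·x + 4·x^2)·Dx^2  (order 2).
h: a_k = 8, 16, -64, -256, -704/3, 384, 51712/45, …
ICs: h(0) = 8, h′(0) = 16.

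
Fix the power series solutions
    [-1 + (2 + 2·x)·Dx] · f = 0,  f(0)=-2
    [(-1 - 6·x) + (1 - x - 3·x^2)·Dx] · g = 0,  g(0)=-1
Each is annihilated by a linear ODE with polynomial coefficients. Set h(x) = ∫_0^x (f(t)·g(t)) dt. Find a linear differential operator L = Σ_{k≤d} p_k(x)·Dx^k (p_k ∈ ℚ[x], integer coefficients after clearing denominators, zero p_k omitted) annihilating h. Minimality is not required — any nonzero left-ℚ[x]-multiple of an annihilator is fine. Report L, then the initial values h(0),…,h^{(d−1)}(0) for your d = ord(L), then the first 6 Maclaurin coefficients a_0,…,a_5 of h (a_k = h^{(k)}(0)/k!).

L = (3 + 13·x + 9·x^2)·Dx + (-2 + 8·x^2 + 6·x^3)·Dx^2  (order 2).
h: a_k = 0, 2, 3/2, 35/12, 143/32, 2819/320, …
ICs: h(0) = 0, h′(0) = 2.

f: a_k = -2, -1, 1/4, -1/8, 5/64, -7/128, …
g: a_k = -1, -1, -4, -7, -19, -40, …
Product ⇒ symmetric product L₀, ord ≤ 1.
∫: right-multiply L₀ by Dx.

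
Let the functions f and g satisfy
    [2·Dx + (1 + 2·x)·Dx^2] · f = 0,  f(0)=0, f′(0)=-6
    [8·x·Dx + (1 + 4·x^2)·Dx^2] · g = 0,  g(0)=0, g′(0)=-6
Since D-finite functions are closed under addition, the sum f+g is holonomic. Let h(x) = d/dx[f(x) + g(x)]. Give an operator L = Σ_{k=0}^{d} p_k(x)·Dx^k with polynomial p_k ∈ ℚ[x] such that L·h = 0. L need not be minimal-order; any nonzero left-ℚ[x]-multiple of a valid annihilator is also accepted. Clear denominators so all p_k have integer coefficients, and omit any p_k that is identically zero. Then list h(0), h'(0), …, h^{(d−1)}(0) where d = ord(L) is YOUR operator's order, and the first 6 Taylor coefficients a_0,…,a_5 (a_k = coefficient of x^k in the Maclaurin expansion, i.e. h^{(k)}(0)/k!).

L = (-8 - 48·x + 96·x^2 + 64·x^3) + (-8 - 16·x + 192·x^3 + 128·x^4)·Dx + (-1 + 2·x + 8·x^2 + 16·x^3 + 48·x^4 + 32·x^5)·Dx^2  (order 2).
h: a_k = -12, 12, 0, 48, -192, 192, …
ICs: h(0) = -12, h′(0) = 12.

f: a_k = 0, -6, 6, -8, 12, -96/5, …
g: a_k = 0, -6, 0, 8, 0, -96/5, …
Sum ⇒ L₀ = lclm(L_f,L_g) in ℚ(x)⟨Dx⟩.
Derive L from L₀ (diff closure).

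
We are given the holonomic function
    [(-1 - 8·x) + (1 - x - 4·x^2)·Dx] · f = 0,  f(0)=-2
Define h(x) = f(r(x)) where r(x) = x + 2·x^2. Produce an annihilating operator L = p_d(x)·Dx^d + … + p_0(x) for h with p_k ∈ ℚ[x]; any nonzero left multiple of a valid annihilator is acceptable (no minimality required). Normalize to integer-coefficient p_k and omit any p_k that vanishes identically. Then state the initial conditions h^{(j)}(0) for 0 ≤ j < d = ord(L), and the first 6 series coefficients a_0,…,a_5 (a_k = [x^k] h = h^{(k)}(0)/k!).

f: a_k = -2, -2, -10, -18, -58, -130, …
Change of var in L_f (x↦r) gives L₀.
L = (1 + 12·x + 48·x^2 + 64·x^3) + (-1 + x + 6·x^2 + 16·x^3 + 16·x^4)·Dx  (order 1).
h: a_k = -2, -2, -14, -58, -206, -810, …
ICs: h(0) = -2.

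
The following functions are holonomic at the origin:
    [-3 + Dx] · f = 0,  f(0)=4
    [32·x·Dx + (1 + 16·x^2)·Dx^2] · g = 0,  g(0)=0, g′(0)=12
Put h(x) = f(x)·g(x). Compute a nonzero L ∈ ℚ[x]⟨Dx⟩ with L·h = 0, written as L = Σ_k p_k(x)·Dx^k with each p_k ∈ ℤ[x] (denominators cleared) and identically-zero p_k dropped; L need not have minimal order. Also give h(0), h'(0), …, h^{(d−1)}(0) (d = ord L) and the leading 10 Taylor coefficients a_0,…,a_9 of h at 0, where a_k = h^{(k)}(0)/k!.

L = (9 - 96·x + 144·x^2) + (-6 + 32·x - 96·x^2)·Dx + (1 + 16·x^2)·Dx^2  (order 2).
h: a_k = 0, 48, 144, -40, -552, 7338/5, 6318, -624507/35, -2579463/35, 194189089/840, …
ICs: h(0) = 0, h′(0) = 48.

f: a_k = 4, 12, 18, 18, 27/2, 81/10, 81/20, 243/140, 729/1120, 243/1120, …
g: a_k = 0, 12, 0, -64, 0, 3072/5, 0, -49152/7, 0, 262144/3, …
L₀ := L_f ⊗_s L_g (sym. prod.), ord ≤ 2.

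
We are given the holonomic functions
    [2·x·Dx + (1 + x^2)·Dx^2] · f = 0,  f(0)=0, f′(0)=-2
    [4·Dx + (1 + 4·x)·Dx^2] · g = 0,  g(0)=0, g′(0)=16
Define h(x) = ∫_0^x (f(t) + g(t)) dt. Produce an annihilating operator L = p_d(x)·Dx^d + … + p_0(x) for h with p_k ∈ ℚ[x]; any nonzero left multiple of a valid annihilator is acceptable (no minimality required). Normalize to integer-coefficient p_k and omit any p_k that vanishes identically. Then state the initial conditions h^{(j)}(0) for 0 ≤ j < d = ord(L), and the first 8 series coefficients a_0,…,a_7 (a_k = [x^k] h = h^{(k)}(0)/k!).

f: a_k = 0, -2, 0, 2/3, 0, -2/5, 0, 2/7, …
g: a_k = 0, 16, -32, 256/3, -256, 4096/5, -8192/3, 65536/7, …
h₀=f+g: left-lcm gives L₀, ord ≤ 4.
h=∫h₀ ⇒ L = L₀·Dx.
L = (-4 - 48·x + 12·x^2 + 16·x^3)·Dx^2 + (-17 - 8·x - 45·x^2 + 24·x^3 + 32·x^4)·Dx^3 + (-2 - 7·x + 4·x^2 + x^3 + 6·x^4 + 8·x^5)·Dx^4  (order 4).
h: a_k = 0, 0, 7, -32/3, 43/2, -256/5, 2047/15, -8192/21, …
ICs: h(0) = 0, h′(0) = 0, h′′(0) = 14, h′′′(0) = -64.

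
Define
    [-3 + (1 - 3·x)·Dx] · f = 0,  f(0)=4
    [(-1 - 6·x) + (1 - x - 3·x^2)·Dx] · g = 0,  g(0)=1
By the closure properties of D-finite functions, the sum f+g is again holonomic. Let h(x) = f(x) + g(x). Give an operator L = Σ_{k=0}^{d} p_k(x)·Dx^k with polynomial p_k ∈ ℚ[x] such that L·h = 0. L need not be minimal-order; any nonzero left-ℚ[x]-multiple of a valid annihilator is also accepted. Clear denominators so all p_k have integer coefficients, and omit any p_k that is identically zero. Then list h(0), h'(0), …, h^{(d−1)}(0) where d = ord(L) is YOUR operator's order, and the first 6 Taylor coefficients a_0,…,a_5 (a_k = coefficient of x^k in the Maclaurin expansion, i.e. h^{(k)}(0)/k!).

f: a_k = 4, 12, 36, 108, 324, 972, …
g: a_k = 1, 1, 4, 7, 19, 40, …
Sum ⇒ L₀ = lclm(L_f,L_g) in ℚ(x)⟨Dx⟩.
L = (6 - 108·x + 162·x^2 - 162·x^3) + (10 - 6·x - 108·x^2 + 270·x^3 - 324·x^4)·Dx + (-2 + 14·x - 33·x^2 + 18·x^3 + 54·x^4 - 81·x^5)·Dx^2  (order 2).
h: a_k = 5, 13, 40, 115, 343, 1012, …
ICs: h(0) = 5, h′(0) = 13.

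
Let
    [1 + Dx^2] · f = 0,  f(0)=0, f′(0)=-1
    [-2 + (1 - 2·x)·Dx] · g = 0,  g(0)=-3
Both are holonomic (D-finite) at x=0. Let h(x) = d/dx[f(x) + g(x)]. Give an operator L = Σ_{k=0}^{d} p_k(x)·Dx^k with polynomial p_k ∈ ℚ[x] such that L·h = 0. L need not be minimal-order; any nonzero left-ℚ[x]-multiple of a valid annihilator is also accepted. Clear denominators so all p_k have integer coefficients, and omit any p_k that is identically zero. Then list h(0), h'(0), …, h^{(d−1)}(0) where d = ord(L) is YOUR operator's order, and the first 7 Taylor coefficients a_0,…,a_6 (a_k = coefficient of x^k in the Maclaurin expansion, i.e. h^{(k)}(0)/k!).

f: a_k = 0, -1, 0, 1/6, 0, -1/120, 0, …
g: a_k = -3, -6, -12, -24, -48, -96, -192, …
L₀ := lclm(L_f,L_g); ord L₀ ≤ 2+1.
h=h₀': d/dx-closure on L₀ ⇒ L.
L = (196 - 16·x + 16·x^2) + (-25 + 54·x - 12·x^2 + 8·x^3)·Dx + (196 - 16·x + 16·x^2)·Dx^2 + (-25 + 54·x - 12·x^2 + 8·x^3)·Dx^3  (order 3).
h: a_k = -7, -24, -143/2, -192, -11521/24, -1152, -1935359/720, …
ICs: h(0) = -7, h′(0) = -24, h′′(0) = -143.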